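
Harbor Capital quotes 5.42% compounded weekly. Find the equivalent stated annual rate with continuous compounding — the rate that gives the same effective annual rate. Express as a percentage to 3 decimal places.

5.417%

EAR = (1 + 0.0542/52)^52 − 1 = 0.055666.
Equivalent continuous rate: r = ln(1 + 0.055666) = 0.054172 = 5.417%.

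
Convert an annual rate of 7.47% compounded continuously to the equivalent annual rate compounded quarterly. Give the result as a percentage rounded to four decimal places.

7.5402%

EAR under continuous compounding: e^0.0747 − 1 = 0.077561.
Solve (1 + r/4)^4 = 1.077561: r/4 = 1.077561^(1/4) − 1 = 0.018850, so r = 0.075402 = 7.5402%.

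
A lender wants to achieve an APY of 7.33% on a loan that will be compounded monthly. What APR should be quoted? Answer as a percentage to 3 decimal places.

7.095%

(1 + r/12)^12 − 1 = 0.0733, so 1 + r/12 = 1.0733^(1/12).
r/12 = 0.005912, so r = 0.070947 = 7.095%.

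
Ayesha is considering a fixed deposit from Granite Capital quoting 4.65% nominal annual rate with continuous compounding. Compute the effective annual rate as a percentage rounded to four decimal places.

With continuous compounding, EAR = e^0.0465 − 1.
e^0.0465 = 1.047598, so EAR = 0.047598 = 4.7598%.

4.7598%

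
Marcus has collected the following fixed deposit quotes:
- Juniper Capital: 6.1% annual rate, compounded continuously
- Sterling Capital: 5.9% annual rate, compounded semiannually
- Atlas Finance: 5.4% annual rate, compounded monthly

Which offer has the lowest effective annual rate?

Atlas Finance

Juniper Capital: e^0.061 − 1 = 6.290%
Sterling Capital: (1 + 0.059/2)^2 − 1 = 5.987%
Atlas Finance: (1 + 0.054/12)^12 − 1 = 5.536%
The lowest effective annual rate is Atlas Finance at 5.536%.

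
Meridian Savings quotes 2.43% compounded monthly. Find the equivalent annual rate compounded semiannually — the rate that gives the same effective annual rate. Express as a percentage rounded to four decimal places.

2.4423%

EAR = (1 + 0.0243/12)^12 − 1 = 0.024572.
Solve (1 + r/2)^2 = 1.024572: r/2 = 1.024572^(1/2) − 1 = 0.012212, so r = 0.024423 = 2.4423%.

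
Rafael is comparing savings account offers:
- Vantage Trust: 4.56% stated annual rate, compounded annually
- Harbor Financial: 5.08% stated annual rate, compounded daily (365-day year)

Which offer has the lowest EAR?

Vantage Trust: compounded annually, EAR = 4.560%
Harbor Financial: (1 + 0.0508/365)^365 − 1 = 5.211%
The lowest effective annual rate is Vantage Trust at 4.560%.

Vantage Trust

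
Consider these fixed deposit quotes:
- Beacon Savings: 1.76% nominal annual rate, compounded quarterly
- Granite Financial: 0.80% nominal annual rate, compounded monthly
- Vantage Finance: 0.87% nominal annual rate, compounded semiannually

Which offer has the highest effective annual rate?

Beacon Savings

Beacon Savings: (1 + 0.0176/4)^4 − 1 = 1.772%
Granite Financial: (1 + 0.0080/12)^12 − 1 = 0.803%
Vantage Finance: (1 + 0.0087/2)^2 − 1 = 0.872%
The highest effective annual rate is Beacon Savings at 1.772%.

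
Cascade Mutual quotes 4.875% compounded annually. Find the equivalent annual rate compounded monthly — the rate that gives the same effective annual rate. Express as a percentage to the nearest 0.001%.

4.769%

Compounded annually, EAR = nominal = 0.048750.
Solve (1 + r/12)^12 = 1.048750: r/12 = 1.048750^(1/12) − 1 = 0.003974, so r = 0.047694 = 4.769%.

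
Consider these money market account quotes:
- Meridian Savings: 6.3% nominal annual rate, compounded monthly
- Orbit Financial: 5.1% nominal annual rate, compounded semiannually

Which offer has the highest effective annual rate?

Meridian Savings

Meridian Savings: (1 + 0.063/12)^12 − 1 = 6.485%
Orbit Financial: (1 + 0.051/2)^2 − 1 = 5.165%
The highest effective annual rate is Meridian Savings at 6.485%.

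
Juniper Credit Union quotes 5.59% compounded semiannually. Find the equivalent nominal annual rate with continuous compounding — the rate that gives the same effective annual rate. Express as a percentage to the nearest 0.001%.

EAR = (1 + 0.0559/2)^2 − 1 = 0.056681.
Equivalent continuous rate: r = ln(1 + 0.056681) = 0.055133 = 5.513%.

5.513%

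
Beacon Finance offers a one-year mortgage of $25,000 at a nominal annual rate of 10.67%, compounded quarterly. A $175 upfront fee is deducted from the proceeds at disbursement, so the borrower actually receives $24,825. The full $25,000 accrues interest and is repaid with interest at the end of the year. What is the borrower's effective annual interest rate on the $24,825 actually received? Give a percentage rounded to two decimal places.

Amount owed after one year: 25,000 × (1 + 0.1067/4)^4 = 25,000 × 1.111046 = $27,776.14.
Effective rate on net proceeds: 27,776.14 / 24,825 − 1 = 0.118878 = 11.89%.

11.89%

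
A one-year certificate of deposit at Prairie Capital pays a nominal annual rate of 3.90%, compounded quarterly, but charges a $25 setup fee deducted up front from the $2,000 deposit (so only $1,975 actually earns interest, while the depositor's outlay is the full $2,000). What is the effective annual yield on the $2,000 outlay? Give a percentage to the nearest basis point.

2.66%

Value after one year: 1,975 × (1 + 0.0390/4)^4 = 1,975 × 1.039574 = $2,053.16.
Effective yield on the $2,000 outlay: 2,053.16 / 2,000 − 1 = 0.026579 = 2.66%.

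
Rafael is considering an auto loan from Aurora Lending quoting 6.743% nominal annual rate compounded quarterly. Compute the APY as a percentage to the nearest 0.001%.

6.915%

EAR = (1 + 0.06743/4)^4 − 1.
= 1.069154 − 1 = 6.915%.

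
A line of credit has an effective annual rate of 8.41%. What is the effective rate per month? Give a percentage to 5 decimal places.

The per-month rate i satisfies (1 + i)^12 = 1 + 0.0841.
i = 1.0841^(1/12) − 1 = 0.0067519 = 0.67519%.

0.67519%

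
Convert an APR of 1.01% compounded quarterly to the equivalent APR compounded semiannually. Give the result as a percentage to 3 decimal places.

1.011%

EAR = (1 + 0.0101/4)^4 − 1 = 0.010138.
Solve (1 + r/2)^2 = 1.010138: r/2 = 1.010138^(1/2) − 1 = 0.005056, so r = 0.010113 = 1.011%.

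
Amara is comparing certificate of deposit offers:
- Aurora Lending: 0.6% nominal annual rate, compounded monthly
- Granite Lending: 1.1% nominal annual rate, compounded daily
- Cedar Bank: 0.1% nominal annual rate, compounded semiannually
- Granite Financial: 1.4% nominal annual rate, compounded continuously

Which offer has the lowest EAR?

Aurora Lending: (1 + 0.006/12)^12 − 1 = 0.602%
Granite Lending: (1 + 0.011/365)^365 − 1 = 1.106%
Cedar Bank: (1 + 0.001/2)^2 − 1 = 0.100%
Granite Financial: e^0.014 − 1 = 1.410%
The lowest effective annual rate is Cedar Bank at 0.100%.

Cedar Bank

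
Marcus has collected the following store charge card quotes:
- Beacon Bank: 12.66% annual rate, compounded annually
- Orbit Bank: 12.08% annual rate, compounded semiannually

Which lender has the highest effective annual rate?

Beacon Bank

Beacon Bank: compounded annually, EAR = 12.660%
Orbit Bank: (1 + 0.1208/2)^2 − 1 = 12.445%
The highest effective annual rate is Beacon Bank at 12.660%.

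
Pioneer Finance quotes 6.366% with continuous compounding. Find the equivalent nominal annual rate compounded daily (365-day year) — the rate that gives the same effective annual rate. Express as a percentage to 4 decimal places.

6.3666%

EAR under continuous compounding: e^0.06366 − 1 = 0.065730.
Solve (1 + r/365)^365 = 1.065730: r/365 = 1.065730^(1/365) − 1 = 0.000174, so r = 0.063666 = 6.3666%.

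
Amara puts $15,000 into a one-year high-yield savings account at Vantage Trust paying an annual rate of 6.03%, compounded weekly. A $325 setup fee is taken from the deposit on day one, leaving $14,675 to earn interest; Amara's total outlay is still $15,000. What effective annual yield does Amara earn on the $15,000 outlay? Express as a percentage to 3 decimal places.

Value after one year: 14,675 × (1 + 0.0603/52)^52 = 14,675 × 1.062118 = $15,586.58.
Effective yield on the $15,000 outlay: 15,586.58 / 15,000 − 1 = 0.039105 = 3.911%.

3.911%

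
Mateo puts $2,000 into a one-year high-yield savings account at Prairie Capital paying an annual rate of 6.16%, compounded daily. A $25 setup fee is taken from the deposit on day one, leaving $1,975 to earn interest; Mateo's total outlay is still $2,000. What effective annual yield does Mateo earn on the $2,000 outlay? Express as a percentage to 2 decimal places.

Value after one year: 1,975 × (1 + 0.0616/365)^365 = 1,975 × 1.063531 = $2,100.47.
Effective yield on the $2,000 outlay: 2,100.47 / 2,000 − 1 = 0.050237 = 5.02%.

5.02%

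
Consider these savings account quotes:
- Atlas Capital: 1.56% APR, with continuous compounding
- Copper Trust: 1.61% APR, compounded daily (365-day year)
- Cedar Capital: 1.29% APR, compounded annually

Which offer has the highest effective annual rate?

Copper Trust

Atlas Capital: e^0.0156 − 1 = 1.572%
Copper Trust: (1 + 0.0161/365)^365 − 1 = 1.623%
Cedar Capital: compounded annually, EAR = 1.290%
The highest effective annual rate is Copper Trust at 1.623%.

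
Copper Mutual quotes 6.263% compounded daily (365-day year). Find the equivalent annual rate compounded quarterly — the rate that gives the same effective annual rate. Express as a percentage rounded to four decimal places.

EAR = (1 + 0.06263/365)^365 − 1 = 0.064627.
Solve (1 + r/4)^4 = 1.064627: r/4 = 1.064627^(1/4) − 1 = 0.015779, so r = 0.063117 = 6.3117%.

6.3117%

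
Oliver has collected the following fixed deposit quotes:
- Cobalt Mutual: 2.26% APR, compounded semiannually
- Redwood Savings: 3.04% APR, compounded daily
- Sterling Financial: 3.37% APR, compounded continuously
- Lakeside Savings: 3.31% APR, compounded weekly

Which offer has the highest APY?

Sterling Financial

Cobalt Mutual: (1 + 0.0226/2)^2 − 1 = 2.273%
Redwood Savings: (1 + 0.0304/365)^365 − 1 = 3.087%
Sterling Financial: e^0.0337 − 1 = 3.427%
Lakeside Savings: (1 + 0.0331/52)^52 − 1 = 3.364%
The highest effective annual rate is Sterling Financial at 3.427%.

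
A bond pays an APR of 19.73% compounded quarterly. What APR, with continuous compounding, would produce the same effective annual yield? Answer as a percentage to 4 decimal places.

EAR = (1 + 0.1973/4)^4 − 1 = 0.212384.
Equivalent continuous rate: r = ln(1 + 0.212384) = 0.192588 = 19.2588%.

19.2588%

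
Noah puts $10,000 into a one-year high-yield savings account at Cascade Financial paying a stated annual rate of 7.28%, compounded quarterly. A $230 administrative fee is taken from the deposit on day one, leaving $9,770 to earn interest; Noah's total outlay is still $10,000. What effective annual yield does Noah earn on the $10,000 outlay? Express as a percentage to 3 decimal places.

Value after one year: 9,770 × (1 + 0.0728/4)^4 = 9,770 × 1.074812 = $10,500.91.
Effective yield on the $10,000 outlay: 10,500.91 / 10,000 − 1 = 0.050091 = 5.009%.

5.009%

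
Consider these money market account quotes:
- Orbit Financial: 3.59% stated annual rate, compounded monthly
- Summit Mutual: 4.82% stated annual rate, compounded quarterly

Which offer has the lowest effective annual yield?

Orbit Financial

Orbit Financial: (1 + 0.0359/12)^12 − 1 = 3.650%
Summit Mutual: (1 + 0.0482/4)^4 − 1 = 4.908%
The lowest effective annual rate is Orbit Financial at 3.650%.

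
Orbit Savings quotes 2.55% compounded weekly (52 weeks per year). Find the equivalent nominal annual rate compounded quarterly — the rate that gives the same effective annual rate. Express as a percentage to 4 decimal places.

2.5575%

EAR = (1 + 0.0255/52)^52 − 1 = 0.025821.
Solve (1 + r/4)^4 = 1.025821: r/4 = 1.025821^(1/4) − 1 = 0.006394, so r = 0.025575 = 2.5575%.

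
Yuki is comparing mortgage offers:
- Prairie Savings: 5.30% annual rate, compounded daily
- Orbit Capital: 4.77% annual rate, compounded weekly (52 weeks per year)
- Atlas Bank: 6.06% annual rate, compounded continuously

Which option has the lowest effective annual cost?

Orbit Capital

Prairie Savings: (1 + 0.0530/365)^365 − 1 = 5.443%
Orbit Capital: (1 + 0.0477/52)^52 − 1 = 4.883%
Atlas Bank: e^0.0606 − 1 = 6.247%
The lowest effective annual rate is Orbit Capital at 4.883%.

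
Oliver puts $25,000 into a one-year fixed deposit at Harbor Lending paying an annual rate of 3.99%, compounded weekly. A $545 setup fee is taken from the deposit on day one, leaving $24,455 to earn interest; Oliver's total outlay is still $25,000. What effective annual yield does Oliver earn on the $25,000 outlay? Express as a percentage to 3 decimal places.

1.800%

Value after one year: 24,455 × (1 + 0.0399/52)^52 = 24,455 × 1.040691 = $25,450.09.
Effective yield on the $25,000 outlay: 25,450.09 / 25,000 − 1 = 0.018004 = 1.800%.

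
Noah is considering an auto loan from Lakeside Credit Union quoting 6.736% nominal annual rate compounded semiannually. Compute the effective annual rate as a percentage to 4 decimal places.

6.8494%

EAR = (1 + 0.06736/2)^2 − 1.
= 1.068494 − 1 = 6.8494%.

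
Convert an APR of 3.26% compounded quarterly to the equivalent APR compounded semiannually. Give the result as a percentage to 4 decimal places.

3.2733%

EAR = (1 + 0.0326/4)^4 − 1 = 0.033001.
Solve (1 + r/2)^2 = 1.033001: r/2 = 1.033001^(1/2) − 1 = 0.016366, so r = 0.032733 = 3.2733%.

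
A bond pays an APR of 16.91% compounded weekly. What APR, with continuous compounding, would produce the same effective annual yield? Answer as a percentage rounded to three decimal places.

16.883%

EAR = (1 + 0.1691/52)^52 − 1 = 0.183914.
Equivalent continuous rate: r = ln(1 + 0.183914) = 0.168826 = 16.883%.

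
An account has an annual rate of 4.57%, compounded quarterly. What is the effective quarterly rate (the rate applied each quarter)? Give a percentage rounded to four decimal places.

1.1425%

With a nominal annual rate compounded quarterly, the periodic rate is the nominal rate divided by 4.
i = 0.0457 / 4 = 0.0114250 = 1.1425%.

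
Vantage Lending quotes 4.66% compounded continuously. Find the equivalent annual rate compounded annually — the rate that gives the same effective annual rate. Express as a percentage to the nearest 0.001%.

EAR under continuous compounding: e^0.0466 − 1 = 0.047703.
Compounded annually, the equivalent nominal rate is the EAR itself: 4.770%.

4.770%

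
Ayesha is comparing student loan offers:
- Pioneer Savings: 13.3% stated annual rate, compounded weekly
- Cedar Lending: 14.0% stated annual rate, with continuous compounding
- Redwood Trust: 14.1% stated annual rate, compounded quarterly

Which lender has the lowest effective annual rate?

Pioneer Savings: (1 + 0.133/52)^52 − 1 = 14.206%
Cedar Lending: e^0.140 − 1 = 15.027%
Redwood Trust: (1 + 0.141/4)^4 − 1 = 14.863%
The lowest effective annual rate is Pioneer Savings at 14.206%.

Pioneer Savings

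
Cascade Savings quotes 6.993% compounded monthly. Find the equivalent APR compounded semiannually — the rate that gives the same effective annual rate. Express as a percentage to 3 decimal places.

EAR = (1 + 0.06993/12)^12 − 1 = 0.072215.
Solve (1 + r/2)^2 = 1.072215: r/2 = 1.072215^(1/2) − 1 = 0.035478, so r = 0.070957 = 7.096%.

7.096%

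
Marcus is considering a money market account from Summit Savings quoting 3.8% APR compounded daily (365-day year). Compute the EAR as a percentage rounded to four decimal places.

3.8729%

EAR = (1 + 0.038/365)^365 − 1.
= (1 + 0.000104)^365 − 1 = 1.038729 − 1 = 3.8729%.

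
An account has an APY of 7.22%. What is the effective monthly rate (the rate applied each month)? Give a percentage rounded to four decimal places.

0.5826%

The per-month rate i satisfies (1 + i)^12 = 1 + 0.0722.
i = 1.0722^(1/12) − 1 = 0.0058263 = 0.5826%.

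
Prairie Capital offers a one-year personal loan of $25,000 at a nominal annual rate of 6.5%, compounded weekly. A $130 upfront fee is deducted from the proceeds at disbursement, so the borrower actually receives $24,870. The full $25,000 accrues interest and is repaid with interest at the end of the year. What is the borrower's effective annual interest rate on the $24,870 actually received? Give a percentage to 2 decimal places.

7.27%

Amount owed after one year: 25,000 × (1 + 0.065/52)^52 = 25,000 × 1.067116 = $26,677.89.
Effective rate on net proceeds: 26,677.89 / 24,870 − 1 = 0.072694 = 7.27%.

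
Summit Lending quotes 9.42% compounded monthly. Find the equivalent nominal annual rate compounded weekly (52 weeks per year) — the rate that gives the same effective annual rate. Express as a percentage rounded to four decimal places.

9.3917%

EAR = (1 + 0.0942/12)^12 − 1 = 0.098375.
Solve (1 + r/52)^52 = 1.098375: r/52 = 1.098375^(1/52) − 1 = 0.001806, so r = 0.093917 = 9.3917%.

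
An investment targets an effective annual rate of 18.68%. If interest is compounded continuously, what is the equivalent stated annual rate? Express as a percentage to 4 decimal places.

17.1261%

Continuous: nominal r satisfies e^r − 1 = 0.1868.
r = ln(1 + 0.1868) = ln(1.1868) = 0.171261 = 17.1261%.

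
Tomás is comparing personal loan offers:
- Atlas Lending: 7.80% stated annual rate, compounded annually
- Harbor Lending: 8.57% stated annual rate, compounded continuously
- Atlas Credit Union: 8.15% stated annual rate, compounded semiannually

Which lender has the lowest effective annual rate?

Atlas Lending

Atlas Lending: compounded annually, EAR = 7.800%
Harbor Lending: e^0.0857 − 1 = 8.948%
Atlas Credit Union: (1 + 0.0815/2)^2 − 1 = 8.316%
The lowest effective annual rate is Atlas Lending at 7.800%.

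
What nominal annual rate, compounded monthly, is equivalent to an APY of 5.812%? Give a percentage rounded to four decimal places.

(1 + r/12)^12 − 1 = 0.05812, so 1 + r/12 = 1.05812^(1/12).
r/12 = 0.004719, so r = 0.056627 = 5.6627%.

5.6627%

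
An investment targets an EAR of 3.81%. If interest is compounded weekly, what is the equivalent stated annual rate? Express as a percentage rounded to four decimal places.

(1 + r/52)^52 − 1 = 0.0381, so 1 + r/52 = 1.0381^(1/52).
r/52 = 0.000719, so r = 0.037406 = 3.7406%.

3.7406%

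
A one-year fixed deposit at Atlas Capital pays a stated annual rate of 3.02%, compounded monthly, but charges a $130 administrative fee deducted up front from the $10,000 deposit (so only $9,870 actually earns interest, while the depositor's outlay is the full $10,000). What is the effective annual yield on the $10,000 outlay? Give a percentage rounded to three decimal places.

1.722%

Value after one year: 9,870 × (1 + 0.0302/12)^12 = 9,870 × 1.030622 = $10,172.23.
Effective yield on the $10,000 outlay: 10,172.23 / 10,000 − 1 = 0.017223 = 1.722%.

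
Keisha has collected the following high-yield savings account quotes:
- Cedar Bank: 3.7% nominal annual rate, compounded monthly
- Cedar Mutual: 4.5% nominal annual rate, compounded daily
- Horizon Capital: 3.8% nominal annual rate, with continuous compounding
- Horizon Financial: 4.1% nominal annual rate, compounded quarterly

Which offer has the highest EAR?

Cedar Bank: (1 + 0.037/12)^12 − 1 = 3.763%
Cedar Mutual: (1 + 0.045/365)^365 − 1 = 4.602%
Horizon Capital: e^0.038 − 1 = 3.873%
Horizon Financial: (1 + 0.041/4)^4 − 1 = 4.163%
The highest effective annual rate is Cedar Mutual at 4.602%.

Cedar Mutual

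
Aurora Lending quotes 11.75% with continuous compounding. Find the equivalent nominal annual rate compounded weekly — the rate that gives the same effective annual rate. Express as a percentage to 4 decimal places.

11.7633%

EAR under continuous compounding: e^0.1175 − 1 = 0.124682.
Solve (1 + r/52)^52 = 1.124682: r/52 = 1.124682^(1/52) − 1 = 0.002262, so r = 0.117633 = 11.7633%.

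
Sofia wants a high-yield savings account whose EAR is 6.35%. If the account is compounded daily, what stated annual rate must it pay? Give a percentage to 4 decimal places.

6.1571%

(1 + r/365)^365 − 1 = 0.0635, so 1 + r/365 = 1.0635^(1/365).
r/365 = 0.000169, so r = 0.061571 = 6.1571%.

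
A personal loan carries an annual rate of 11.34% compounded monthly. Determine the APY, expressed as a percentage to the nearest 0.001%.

EAR = (1 + 0.1134/12)^12 − 1.
= 1.119484 − 1 = 11.948%.

11.948%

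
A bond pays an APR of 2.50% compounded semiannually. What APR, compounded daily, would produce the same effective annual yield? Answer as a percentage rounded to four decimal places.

2.4846%

EAR = (1 + 0.0250/2)^2 − 1 = 0.025156.
Solve (1 + r/365)^365 = 1.025156: r/365 = 1.025156^(1/365) − 1 = 0.000068, so r = 0.024846 = 2.4846%.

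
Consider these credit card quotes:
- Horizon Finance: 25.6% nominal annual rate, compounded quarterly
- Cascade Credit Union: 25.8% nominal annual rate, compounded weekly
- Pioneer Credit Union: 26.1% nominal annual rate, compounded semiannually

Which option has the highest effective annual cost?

Horizon Finance: (1 + 0.256/4)^4 − 1 = 28.164%
Cascade Credit Union: (1 + 0.258/52)^52 − 1 = 29.351%
Pioneer Credit Union: (1 + 0.261/2)^2 − 1 = 27.803%
The highest effective annual rate is Cascade Credit Union at 29.351%.

Cascade Credit Union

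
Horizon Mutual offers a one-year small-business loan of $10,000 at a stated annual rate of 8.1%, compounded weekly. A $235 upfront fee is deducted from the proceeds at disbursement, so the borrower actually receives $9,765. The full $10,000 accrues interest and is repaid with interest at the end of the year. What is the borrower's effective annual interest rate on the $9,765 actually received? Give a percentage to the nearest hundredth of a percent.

Amount owed after one year: 10,000 × (1 + 0.081/52)^52 = 10,000 × 1.084303 = $10,843.03.
Effective rate on net proceeds: 10,843.03 / 9,765 − 1 = 0.110397 = 11.04%.

11.04%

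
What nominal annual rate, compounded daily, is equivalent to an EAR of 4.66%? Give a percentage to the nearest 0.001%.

4.555%

(1 + r/365)^365 − 1 = 0.0466, so 1 + r/365 = 1.0466^(1/365).
r/365 = 0.000125, so r = 0.045550 = 4.555%.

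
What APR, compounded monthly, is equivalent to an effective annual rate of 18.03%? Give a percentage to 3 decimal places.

16.692%

(1 + r/12)^12 − 1 = 0.1803, so 1 + r/12 = 1.1803^(1/12).
r/12 = 0.013910, so r = 0.166919 = 16.692%.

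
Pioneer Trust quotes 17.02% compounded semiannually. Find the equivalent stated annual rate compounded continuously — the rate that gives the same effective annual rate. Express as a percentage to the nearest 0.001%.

EAR = (1 + 0.1702/2)^2 − 1 = 0.177442.
Equivalent continuous rate: r = ln(1 + 0.177442) = 0.163344 = 16.334%.

16.334%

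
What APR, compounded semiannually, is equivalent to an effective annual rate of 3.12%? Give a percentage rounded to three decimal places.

(1 + r/2)^2 − 1 = 0.0312, so 1 + r/2 = 1.0312^(1/2).
r/2 = 0.015480, so r = 0.030960 = 3.096%.

3.096%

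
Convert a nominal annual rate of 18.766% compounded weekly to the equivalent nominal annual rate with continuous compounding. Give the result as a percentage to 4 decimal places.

18.7322%

EAR = (1 + 0.18766/52)^52 − 1 = 0.206016.
Equivalent continuous rate: r = ln(1 + 0.206016) = 0.187322 = 18.7322%.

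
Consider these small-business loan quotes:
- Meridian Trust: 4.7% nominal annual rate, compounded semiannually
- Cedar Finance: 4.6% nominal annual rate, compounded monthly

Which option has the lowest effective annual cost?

Meridian Trust: (1 + 0.047/2)^2 − 1 = 4.755%
Cedar Finance: (1 + 0.046/12)^12 − 1 = 4.698%
The lowest effective annual rate is Cedar Finance at 4.698%.

Cedar Finance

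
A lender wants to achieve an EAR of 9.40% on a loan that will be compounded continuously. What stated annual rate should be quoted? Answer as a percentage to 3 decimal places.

8.984%

Continuous: nominal r satisfies e^r − 1 = 0.0940.
r = ln(1 + 0.0940) = ln(1.0940) = 0.089841 = 8.984%.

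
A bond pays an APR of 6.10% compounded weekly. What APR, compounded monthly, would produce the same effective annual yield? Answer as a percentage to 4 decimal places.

EAR = (1 + 0.0610/52)^52 − 1 = 0.062861.
Solve (1 + r/12)^12 = 1.062861: r/12 = 1.062861^(1/12) − 1 = 0.005093, so r = 0.061119 = 6.1119%.

6.1119%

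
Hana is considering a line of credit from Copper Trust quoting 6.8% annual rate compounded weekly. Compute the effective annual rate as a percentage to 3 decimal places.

EAR = (1 + 0.068/52)^52 − 1.
= 1.070318 − 1 = 7.032%.

7.032%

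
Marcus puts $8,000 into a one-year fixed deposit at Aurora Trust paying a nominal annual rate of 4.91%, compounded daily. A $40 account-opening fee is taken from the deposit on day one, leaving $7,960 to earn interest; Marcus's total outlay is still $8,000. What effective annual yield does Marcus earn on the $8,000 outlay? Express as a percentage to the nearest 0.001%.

Value after one year: 7,960 × (1 + 0.0491/365)^365 = 7,960 × 1.050322 = $8,360.56.
Effective yield on the $8,000 outlay: 8,360.56 / 8,000 − 1 = 0.045070 = 4.507%.

4.507%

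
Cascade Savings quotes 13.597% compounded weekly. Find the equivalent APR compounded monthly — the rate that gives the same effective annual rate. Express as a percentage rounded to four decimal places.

EAR = (1 + 0.13597/52)^52 − 1 = 0.145444.
Solve (1 + r/12)^12 = 1.145444: r/12 = 1.145444^(1/12) − 1 = 0.011380, so r = 0.136564 = 13.6564%.

13.6564%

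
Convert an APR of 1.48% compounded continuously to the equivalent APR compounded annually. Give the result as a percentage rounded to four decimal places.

1.4910%

EAR under continuous compounding: e^0.0148 − 1 = 0.014910.
Compounded annually, the equivalent nominal rate is the EAR itself: 1.4910%.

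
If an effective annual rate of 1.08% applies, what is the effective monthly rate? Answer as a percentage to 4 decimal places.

0.0896%

The per-month rate i satisfies (1 + i)^12 = 1 + 0.0108.
i = 1.0108^(1/12) − 1 = 0.0008956 = 0.0896%.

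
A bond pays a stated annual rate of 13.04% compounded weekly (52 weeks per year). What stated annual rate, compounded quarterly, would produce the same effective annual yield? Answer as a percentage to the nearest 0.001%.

13.238%

EAR = (1 + 0.1304/52)^52 − 1 = 0.139098.
Solve (1 + r/4)^4 = 1.139098: r/4 = 1.139098^(1/4) − 1 = 0.033095, so r = 0.132380 = 13.238%.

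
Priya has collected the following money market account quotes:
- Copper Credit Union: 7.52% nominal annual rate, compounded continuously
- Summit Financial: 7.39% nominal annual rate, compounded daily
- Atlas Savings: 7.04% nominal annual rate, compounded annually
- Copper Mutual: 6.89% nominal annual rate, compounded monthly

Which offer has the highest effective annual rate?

Copper Credit Union

Copper Credit Union: e^0.0752 − 1 = 7.810%
Summit Financial: (1 + 0.0739/365)^365 − 1 = 7.669%
Atlas Savings: compounded annually, EAR = 7.040%
Copper Mutual: (1 + 0.0689/12)^12 − 1 = 7.112%
The highest effective annual rate is Copper Credit Union at 7.810%.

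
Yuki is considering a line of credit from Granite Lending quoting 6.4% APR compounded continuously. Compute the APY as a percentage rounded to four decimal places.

6.6092%

With continuous compounding, EAR = e^0.064 − 1.
e^0.064 = 1.066092, so EAR = 0.066092 = 6.6092%.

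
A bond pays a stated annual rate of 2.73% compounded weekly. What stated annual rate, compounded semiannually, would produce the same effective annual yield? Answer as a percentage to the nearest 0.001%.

2.748%

EAR = (1 + 0.0273/52)^52 − 1 = 0.027669.
Solve (1 + r/2)^2 = 1.027669: r/2 = 1.027669^(1/2) − 1 = 0.013740, so r = 0.027480 = 2.748%.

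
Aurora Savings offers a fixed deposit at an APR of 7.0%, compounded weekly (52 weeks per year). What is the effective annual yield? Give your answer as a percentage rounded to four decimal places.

7.2458%

EAR = (1 + 0.070/52)^52 − 1.
= (1 + 0.001346)^52 − 1 = 1.072458 − 1 = 7.2458%.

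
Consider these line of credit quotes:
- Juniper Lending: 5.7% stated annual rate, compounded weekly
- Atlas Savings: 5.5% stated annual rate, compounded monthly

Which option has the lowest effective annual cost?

Atlas Savings

Juniper Lending: (1 + 0.057/52)^52 − 1 = 5.862%
Atlas Savings: (1 + 0.055/12)^12 − 1 = 5.641%
The lowest effective annual rate is Atlas Savings at 5.641%.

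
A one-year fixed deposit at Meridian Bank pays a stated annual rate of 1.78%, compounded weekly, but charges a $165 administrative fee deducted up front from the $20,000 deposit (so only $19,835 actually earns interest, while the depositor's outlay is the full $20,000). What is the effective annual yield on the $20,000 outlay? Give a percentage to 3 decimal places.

Value after one year: 19,835 × (1 + 0.0178/52)^52 = 19,835 × 1.017956 = $20,191.16.
Effective yield on the $20,000 outlay: 20,191.16 / 20,000 − 1 = 0.009558 = 0.956%.

0.956%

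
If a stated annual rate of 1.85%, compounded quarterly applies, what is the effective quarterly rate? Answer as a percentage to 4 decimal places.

With a nominal annual rate compounded quarterly, the periodic rate is the nominal rate divided by 4.
i = 0.0185 / 4 = 0.0046250 = 0.4625%.

0.4625%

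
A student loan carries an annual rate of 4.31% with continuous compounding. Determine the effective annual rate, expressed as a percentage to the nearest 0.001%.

4.404%

With continuous compounding, EAR = e^0.0431 − 1.
e^0.0431 = 1.044042, so EAR = 0.044042 = 4.404%.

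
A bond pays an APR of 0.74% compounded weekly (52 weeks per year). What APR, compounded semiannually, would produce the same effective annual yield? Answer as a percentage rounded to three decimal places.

0.741%

EAR = (1 + 0.0074/52)^52 − 1 = 0.007427.
Solve (1 + r/2)^2 = 1.007427: r/2 = 1.007427^(1/2) − 1 = 0.003707, so r = 0.007413 = 0.741%.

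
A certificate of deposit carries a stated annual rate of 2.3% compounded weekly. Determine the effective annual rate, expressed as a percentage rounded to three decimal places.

EAR = (1 + 0.023/52)^52 − 1.
= (1 + 0.000442)^52 − 1 = 1.023261 − 1 = 2.326%.

2.326%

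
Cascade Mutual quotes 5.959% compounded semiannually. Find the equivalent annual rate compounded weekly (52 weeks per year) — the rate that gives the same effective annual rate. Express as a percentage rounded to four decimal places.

EAR = (1 + 0.05959/2)^2 − 1 = 0.060478.
Solve (1 + r/52)^52 = 1.060478: r/52 = 1.060478^(1/52) − 1 = 0.001130, so r = 0.058753 = 5.8753%.

5.8753%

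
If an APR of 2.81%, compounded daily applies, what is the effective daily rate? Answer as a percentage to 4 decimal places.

With a nominal annual rate compounded daily, the periodic rate is the nominal rate divided by 365.
i = 0.0281 / 365 = 0.0000770 = 0.0077%.

0.0077%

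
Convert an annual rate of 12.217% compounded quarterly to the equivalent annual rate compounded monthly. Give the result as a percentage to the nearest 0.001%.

EAR = (1 + 0.12217/4)^4 − 1 = 0.127882.
Solve (1 + r/12)^12 = 1.127882: r/12 = 1.127882^(1/12) − 1 = 0.010079, so r = 0.120947 = 12.095%.

12.095%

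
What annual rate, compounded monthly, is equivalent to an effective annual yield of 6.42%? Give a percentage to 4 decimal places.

6.2385%

(1 + r/12)^12 − 1 = 0.0642, so 1 + r/12 = 1.0642^(1/12).
r/12 = 0.005199, so r = 0.062385 = 6.2385%.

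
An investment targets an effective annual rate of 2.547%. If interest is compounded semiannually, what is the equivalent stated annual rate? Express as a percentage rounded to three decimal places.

2.531%

(1 + r/2)^2 − 1 = 0.02547, so 1 + r/2 = 1.02547^(1/2).
r/2 = 0.012655, so r = 0.025310 = 2.531%.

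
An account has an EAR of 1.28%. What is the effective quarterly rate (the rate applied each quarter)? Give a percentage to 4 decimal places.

The per-quarter rate i satisfies (1 + i)^4 = 1 + 0.0128.
i = 1.0128^(1/4) − 1 = 0.0031848 = 0.3185%.

0.3185%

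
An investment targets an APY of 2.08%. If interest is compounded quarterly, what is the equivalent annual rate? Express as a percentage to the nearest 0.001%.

(1 + r/4)^4 − 1 = 0.0208, so 1 + r/4 = 1.0208^(1/4).
r/4 = 0.005160, so r = 0.020640 = 2.064%.

2.064%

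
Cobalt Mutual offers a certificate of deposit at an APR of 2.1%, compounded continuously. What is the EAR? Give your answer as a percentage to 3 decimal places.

With continuous compounding, EAR = e^0.021 − 1.
e^0.021 = 1.021222, so EAR = 0.021222 = 2.122%.

2.122%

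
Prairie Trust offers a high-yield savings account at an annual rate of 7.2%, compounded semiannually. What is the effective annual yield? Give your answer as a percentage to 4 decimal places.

7.3296%

EAR = (1 + 0.072/2)^2 − 1.
= (1 + 0.036000)^2 − 1 = 1.073296 − 1 = 7.3296%.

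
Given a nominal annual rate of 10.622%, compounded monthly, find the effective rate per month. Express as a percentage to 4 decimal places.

0.8852%

With a nominal annual rate compounded monthly, the periodic rate is the nominal rate divided by 12.
i = 0.10622 / 12 = 0.0088517 = 0.8852%.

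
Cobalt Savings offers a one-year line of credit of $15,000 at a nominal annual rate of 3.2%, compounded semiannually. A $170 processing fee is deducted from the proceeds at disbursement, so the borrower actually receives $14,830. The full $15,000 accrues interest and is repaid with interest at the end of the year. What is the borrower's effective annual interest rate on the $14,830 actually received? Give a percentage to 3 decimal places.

Amount owed after one year: 15,000 × (1 + 0.032/2)^2 = 15,000 × 1.032256 = $15,483.84.
Effective rate on net proceeds: 15,483.84 / 14,830 − 1 = 0.044089 = 4.409%.

4.409%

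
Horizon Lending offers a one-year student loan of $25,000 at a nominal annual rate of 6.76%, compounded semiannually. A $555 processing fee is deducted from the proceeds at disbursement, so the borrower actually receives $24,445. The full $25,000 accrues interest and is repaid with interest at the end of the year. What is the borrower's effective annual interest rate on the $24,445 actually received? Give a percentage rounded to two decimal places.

Amount owed after one year: 25,000 × (1 + 0.0676/2)^2 = 25,000 × 1.068742 = $26,718.56.
Effective rate on net proceeds: 26,718.56 / 24,445 − 1 = 0.093007 = 9.30%.

9.30%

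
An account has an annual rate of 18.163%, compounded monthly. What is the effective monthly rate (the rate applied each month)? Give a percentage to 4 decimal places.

With a nominal annual rate compounded monthly, the periodic rate is the nominal rate divided by 12.
i = 0.18163 / 12 = 0.0151358 = 1.5136%.

1.5136%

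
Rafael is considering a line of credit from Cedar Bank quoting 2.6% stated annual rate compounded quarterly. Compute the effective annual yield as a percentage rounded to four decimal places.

2.6255%

EAR = (1 + 0.026/4)^4 − 1.
= (1 + 0.006500)^4 − 1 = 1.026255 − 1 = 2.6255%.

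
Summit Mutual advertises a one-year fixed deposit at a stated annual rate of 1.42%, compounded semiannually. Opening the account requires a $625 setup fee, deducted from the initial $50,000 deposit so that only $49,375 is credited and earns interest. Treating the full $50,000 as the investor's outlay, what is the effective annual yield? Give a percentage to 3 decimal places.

0.157%

Value after one year: 49,375 × (1 + 0.0142/2)^2 = 49,375 × 1.014250 = $50,078.61.
Effective yield on the $50,000 outlay: 50,078.61 / 50,000 − 1 = 0.001572 = 0.157%.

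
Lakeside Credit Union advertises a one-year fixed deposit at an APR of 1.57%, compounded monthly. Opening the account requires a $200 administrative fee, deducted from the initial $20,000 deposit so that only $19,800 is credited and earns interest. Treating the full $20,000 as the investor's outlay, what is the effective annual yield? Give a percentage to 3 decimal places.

0.566%

Value after one year: 19,800 × (1 + 0.0157/12)^12 = 19,800 × 1.015813 = $20,113.11.
Effective yield on the $20,000 outlay: 20,113.11 / 20,000 − 1 = 0.005655 = 0.566%.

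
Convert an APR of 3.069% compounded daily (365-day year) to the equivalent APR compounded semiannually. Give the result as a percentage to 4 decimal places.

3.0925%

EAR = (1 + 0.03069/365)^365 − 1 = 0.031164.
Solve (1 + r/2)^2 = 1.031164: r/2 = 1.031164^(1/2) − 1 = 0.015463, so r = 0.030925 = 3.0925%.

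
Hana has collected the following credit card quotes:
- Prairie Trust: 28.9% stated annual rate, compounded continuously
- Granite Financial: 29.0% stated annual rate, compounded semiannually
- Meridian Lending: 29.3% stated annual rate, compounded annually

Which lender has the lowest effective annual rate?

Meridian Lending

Prairie Trust: e^0.289 − 1 = 33.509%
Granite Financial: (1 + 0.290/2)^2 − 1 = 31.103%
Meridian Lending: compounded annually, EAR = 29.300%
The lowest effective annual rate is Meridian Lending at 29.300%.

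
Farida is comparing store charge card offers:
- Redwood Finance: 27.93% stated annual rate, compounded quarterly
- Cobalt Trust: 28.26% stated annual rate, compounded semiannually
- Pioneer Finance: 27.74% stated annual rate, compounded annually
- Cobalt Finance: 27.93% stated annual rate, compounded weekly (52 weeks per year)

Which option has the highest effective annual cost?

Cobalt Finance

Redwood Finance: (1 + 0.2793/4)^4 − 1 = 30.994%
Cobalt Trust: (1 + 0.2826/2)^2 − 1 = 30.257%
Pioneer Finance: compounded annually, EAR = 27.740%
Cobalt Finance: (1 + 0.2793/52)^52 − 1 = 32.122%
The highest effective annual rate is Cobalt Finance at 32.122%.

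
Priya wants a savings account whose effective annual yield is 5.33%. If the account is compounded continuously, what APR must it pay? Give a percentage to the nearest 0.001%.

Continuous: nominal r satisfies e^r − 1 = 0.0533.
r = ln(1 + 0.0533) = ln(1.0533) = 0.051928 = 5.193%.

5.193%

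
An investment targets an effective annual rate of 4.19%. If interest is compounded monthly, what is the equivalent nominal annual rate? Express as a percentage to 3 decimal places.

4.112%

(1 + r/12)^12 − 1 = 0.0419, so 1 + r/12 = 1.0419^(1/12).
r/12 = 0.003426, so r = 0.041116 = 4.112%.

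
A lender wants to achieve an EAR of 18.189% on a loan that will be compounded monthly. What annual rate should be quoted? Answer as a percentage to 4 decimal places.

16.8284%

(1 + r/12)^12 − 1 = 0.18189, so 1 + r/12 = 1.18189^(1/12).
r/12 = 0.014024, so r = 0.168284 = 16.8284%.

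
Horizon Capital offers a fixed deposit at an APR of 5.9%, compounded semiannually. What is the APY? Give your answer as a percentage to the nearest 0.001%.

EAR = (1 + 0.059/2)^2 − 1.
= (1 + 0.029500)^2 − 1 = 1.059870 − 1 = 5.987%.

5.987%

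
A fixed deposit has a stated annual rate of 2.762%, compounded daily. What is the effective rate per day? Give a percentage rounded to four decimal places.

0.0076%

With a nominal annual rate compounded daily, the periodic rate is the nominal rate divided by 365.
i = 0.02762 / 365 = 0.0000757 = 0.0076%.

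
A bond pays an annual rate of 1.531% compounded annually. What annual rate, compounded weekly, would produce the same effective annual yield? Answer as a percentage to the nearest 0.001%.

1.520%

Compounded annually, EAR = nominal = 0.015310.
Solve (1 + r/52)^52 = 1.015310: r/52 = 1.015310^(1/52) − 1 = 0.000292, so r = 0.015196 = 1.520%.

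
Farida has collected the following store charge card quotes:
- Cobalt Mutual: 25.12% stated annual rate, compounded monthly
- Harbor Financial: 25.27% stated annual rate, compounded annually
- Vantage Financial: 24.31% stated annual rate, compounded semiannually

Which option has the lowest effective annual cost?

Harbor Financial

Cobalt Mutual: (1 + 0.2512/12)^12 − 1 = 28.224%
Harbor Financial: compounded annually, EAR = 25.270%
Vantage Financial: (1 + 0.2431/2)^2 − 1 = 25.787%
The lowest effective annual rate is Harbor Financial at 25.270%.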